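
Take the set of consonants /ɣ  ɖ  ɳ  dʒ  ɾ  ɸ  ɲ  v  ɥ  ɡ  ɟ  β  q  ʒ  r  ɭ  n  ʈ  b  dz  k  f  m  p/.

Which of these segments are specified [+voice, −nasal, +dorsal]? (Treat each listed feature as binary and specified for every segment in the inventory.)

Checking each segment against [+voice], [−nasal], [+dorsal]: /ɣ/ (voiced velar fricative), /ɥ/ (labial-palatal glide), /ɡ/ (voiced velar stop), /ɟ/ (voiced palatal stop) satisfy every feature; every other segment in the inventory fails at least one.

ɣ, ɥ, ɡ, ɟ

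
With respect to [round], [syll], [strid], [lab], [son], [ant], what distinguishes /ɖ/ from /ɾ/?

/ɖ/ is the voiced retroflex stop and /ɾ/ is the alveolar tap. Both are [−round], [−syllabic], [−strident], [−labial]. /ɖ/ is [−sonorant] while /ɾ/ is [+sonorant]; /ɖ/ is [−anterior] while /ɾ/ is [+anterior], so the distinguishing features are [sonorant], [anterior].

[sonorant], [anterior]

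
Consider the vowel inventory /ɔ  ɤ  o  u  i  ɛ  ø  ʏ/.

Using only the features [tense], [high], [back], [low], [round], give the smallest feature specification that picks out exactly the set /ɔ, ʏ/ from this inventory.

Every target segment is [+round], [−tense]; each remaining inventory member fails at least one of these. Each conjunct is needed — [−tense] alone would also admit /ɛ/; [+round] alone would also admit /o, u, ø/ — and no other single listed feature has exactly this extension, so two is the minimum.

[+round, −tense]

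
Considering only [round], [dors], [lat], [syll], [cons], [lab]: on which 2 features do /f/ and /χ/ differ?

[labial], [dorsal]

/f/ is the voiceless labiodental fricative and /χ/ is the voiceless uvular fricative. Both are [−round], [−lateral], [−syllabic], [+consonantal]. /f/ is [+labial] while /χ/ is [−labial]; /f/ is [−dorsal] while /χ/ is [+dorsal], so the distinguishing features are [labial], [dorsal].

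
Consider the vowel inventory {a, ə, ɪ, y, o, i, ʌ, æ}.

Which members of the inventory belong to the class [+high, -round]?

ɪ, i

Eliminate segments failing any feature: /a, ə, o, ʌ, æ/ are [-high]; /y/ is [+round]. The remaining /ɪ, i/ satisfy [+high], [-round].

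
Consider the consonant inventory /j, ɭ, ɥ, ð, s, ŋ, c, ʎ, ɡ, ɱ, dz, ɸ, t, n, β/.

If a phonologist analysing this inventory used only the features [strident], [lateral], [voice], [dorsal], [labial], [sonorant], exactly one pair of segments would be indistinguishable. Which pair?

Both /ŋ/ and /j/ are [−strident], [−lateral], [+voice], [+dorsal], [−labial], [+sonorant]. Since the list omits [nasal], [continuant] and [back] — which do distinguish the velar nasal from the palatal glide — this pair collapses; all other pairs remain distinct.

ŋ, j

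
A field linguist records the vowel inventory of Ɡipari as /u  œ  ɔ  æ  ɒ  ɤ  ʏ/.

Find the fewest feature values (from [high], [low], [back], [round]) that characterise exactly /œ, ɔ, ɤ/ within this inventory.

[−high, −low]

/œ, ɔ, ɤ/ are all [−high], [−low], and no other segment in the inventory matches both values. Dropping any one of them over-generates: [−low] alone would also admit /u, ʏ/; [−high] alone would also admit /æ, ɒ/. No other single listed feature picks out exactly this set either, so fewer than two features will not do.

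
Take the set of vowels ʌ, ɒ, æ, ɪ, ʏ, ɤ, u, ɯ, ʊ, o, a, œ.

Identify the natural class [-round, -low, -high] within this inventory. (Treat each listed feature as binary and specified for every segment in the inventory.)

ʌ, ɤ

Checking each segment against [-round], [-low], [-high]: /ʌ/ (mid back unrounded lax vowel), /ɤ/ (mid back unrounded tense vowel) satisfy every feature; every other segment in the inventory fails at least one.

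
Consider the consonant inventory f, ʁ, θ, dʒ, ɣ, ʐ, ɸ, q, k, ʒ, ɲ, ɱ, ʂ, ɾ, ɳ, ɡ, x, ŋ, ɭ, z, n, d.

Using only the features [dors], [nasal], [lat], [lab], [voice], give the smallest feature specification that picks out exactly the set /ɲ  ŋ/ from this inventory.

[+nasal, +dors]

The class [+nasal], [+dorsal] has exactly /ɲ, ŋ/ as its extension in this inventory. No smaller conjunction from the listed features achieves this: [+dorsal] alone would also admit /ʁ, ɣ, q, k, …/; [+nasal] alone would also admit /ɱ, ɳ, n/; and checking the remaining single features turns up none with this extension.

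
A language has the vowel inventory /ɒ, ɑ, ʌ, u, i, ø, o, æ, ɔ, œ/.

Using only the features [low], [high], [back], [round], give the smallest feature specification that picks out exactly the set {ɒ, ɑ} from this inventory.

The class [+low], [+back] has exactly /ɒ, ɑ/ as its extension in this inventory. No smaller conjunction from the listed features achieves this: [+back] alone would also admit /ʌ, u, o, ɔ/; [+low] alone would also admit /æ/; and checking the remaining single features turns up none with this extension.

[+low, +back]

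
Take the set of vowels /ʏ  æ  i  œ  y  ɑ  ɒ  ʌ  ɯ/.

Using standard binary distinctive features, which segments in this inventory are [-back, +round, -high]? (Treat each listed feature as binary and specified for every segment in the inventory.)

œ

Checking each segment against [-back], [+round], [-high]: /œ/ (mid front rounded lax vowel) satisfies every feature; every other segment in the inventory fails at least one.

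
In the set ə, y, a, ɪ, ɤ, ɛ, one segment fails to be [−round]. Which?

y

Every segment except /y/ is [−round]. /y/ (high front rounded tense vowel) is [+round], so it is the exception.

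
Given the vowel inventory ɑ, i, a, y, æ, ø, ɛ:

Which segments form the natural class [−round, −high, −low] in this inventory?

ɛ

Eliminate segments failing any feature: /ɑ, a, æ/ are [+low]; /i/ is [+high]; /y, ø/ are [+round]. The remaining /ɛ/ satisfy [−round], [−high], [−low].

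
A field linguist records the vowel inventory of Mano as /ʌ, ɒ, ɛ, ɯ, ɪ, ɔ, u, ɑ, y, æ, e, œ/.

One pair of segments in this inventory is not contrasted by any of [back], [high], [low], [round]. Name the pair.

Both /ɛ/ and /e/ are [−back], [−high], [−low], [−round]. Since the list omits [tense] — which does distinguish the mid front unrounded lax vowel from the mid front unrounded tense vowel — this pair collapses; all other pairs remain distinct.

ɛ, e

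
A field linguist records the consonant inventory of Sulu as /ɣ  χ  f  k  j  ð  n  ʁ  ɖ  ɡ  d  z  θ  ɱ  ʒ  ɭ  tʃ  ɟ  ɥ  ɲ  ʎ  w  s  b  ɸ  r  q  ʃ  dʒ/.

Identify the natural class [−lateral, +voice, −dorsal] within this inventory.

ð, n, ɖ, d, z, ɱ, ʒ, b, r, dʒ

Checking each segment against [−lateral], [+voice], [−dorsal]: /ð/ (voiced dental fricative), /n/ (alveolar nasal), /ɖ/ (voiced retroflex stop), /d/ (voiced alveolar stop), /z/ (voiced alveolar fricative), /ɱ/ (labiodental nasal), among others, satisfy every feature; every other segment in the inventory fails at least one.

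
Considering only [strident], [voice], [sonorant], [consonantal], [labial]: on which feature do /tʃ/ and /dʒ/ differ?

/tʃ/ is the voiceless postalveolar affricate and /dʒ/ is the voiced postalveolar affricate. Both are [+strident], [−sonorant], [+consonantal], [−labial]. /tʃ/ is [−voice] while /dʒ/ is [+voice], so the distinguishing feature is [voice].

[voice]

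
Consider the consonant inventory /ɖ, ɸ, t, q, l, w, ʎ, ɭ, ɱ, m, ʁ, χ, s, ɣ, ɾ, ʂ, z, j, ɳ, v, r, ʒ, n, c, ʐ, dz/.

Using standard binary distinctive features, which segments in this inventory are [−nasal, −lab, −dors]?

Among the inventory, the [−nasal] segments are /ɖ, ɸ, t, q, l, w, ʎ, ɭ, ʁ, χ, s, ɣ, ɾ, ʂ, z, j, v, r, ʒ, c, ʐ, dz/.
Among these, [−labial] gives /ɖ, t, q, l, ʎ, ɭ, ʁ, χ, s, ɣ, ɾ, ʂ, z, j, r, ʒ, c, ʐ, dz/.
Then [−dorsal] leaves /ɖ, t, l, ɭ, s, ɾ, ʂ, z, r, ʒ, ʐ, dz/.

ɖ, t, l, ɭ, s, ɾ, ʂ, z, r, ʒ, ʐ, dz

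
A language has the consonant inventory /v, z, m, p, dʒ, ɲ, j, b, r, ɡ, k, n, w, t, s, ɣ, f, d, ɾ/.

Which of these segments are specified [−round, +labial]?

Eliminate segments failing any feature: /z, dʒ, ɲ, j, r, ɡ, k, n, t, s, ɣ, d, ɾ/ are [−labial]; /w/ is [+round]. The remaining /v, m, p, b, f/ satisfy [−round], [+labial].

v, m, p, b, f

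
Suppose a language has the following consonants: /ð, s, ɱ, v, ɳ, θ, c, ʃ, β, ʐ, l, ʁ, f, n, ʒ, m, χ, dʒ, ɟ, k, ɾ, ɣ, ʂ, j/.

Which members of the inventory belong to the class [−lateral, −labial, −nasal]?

ð, s, θ, c, ʃ, ʐ, ʁ, ʒ, χ, dʒ, ɟ, k, ɾ, ɣ, ʂ, j

Checking each segment against [−lateral], [−labial], [−nasal]: /ð/ (voiced dental fricative), /s/ (voiceless alveolar fricative), /θ/ (voiceless dental fricative), /c/ (voiceless palatal stop), /ʃ/ (voiceless postalveolar fricative), /ʐ/ (voiced retroflex fricative), among others, satisfy every feature; every other segment in the inventory fails at least one.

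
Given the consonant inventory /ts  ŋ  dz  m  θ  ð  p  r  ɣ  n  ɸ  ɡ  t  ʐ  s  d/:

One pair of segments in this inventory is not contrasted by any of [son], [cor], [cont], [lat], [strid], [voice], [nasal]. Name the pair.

ŋ, m

On the given features, /ŋ/ and /m/ have an identical profile: [+sonorant], [−coronal], [−continuant], [−lateral], [−strident], [+voice], [+nasal]. No other two segments in the inventory coincide on all 7 features. (They do differ in [labial] and [dorsal], which are not among the given features.)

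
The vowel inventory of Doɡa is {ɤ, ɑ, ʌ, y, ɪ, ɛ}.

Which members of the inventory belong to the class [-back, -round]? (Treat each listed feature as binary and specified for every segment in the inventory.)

ɪ, ɛ

Eliminate segments failing any feature: /ɤ, ɑ, ʌ/ are [+back]; /y/ is [+round]. The remaining /ɪ, ɛ/ satisfy [-back], [-round].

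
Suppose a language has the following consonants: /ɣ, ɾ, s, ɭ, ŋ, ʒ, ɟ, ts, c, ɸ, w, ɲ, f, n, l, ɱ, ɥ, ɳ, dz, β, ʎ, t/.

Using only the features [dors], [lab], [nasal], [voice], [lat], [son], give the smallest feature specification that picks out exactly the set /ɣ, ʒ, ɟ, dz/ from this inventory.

[−son, +voice, −lab]

The class [−sonorant], [+voice], [−labial] has exactly /ɣ, ʒ, ɟ, dz/ as its extension in this inventory. No smaller conjunction from the listed features achieves this: [+voice, −labial] alone would also admit /ɾ, ɭ, ŋ, ɲ, …/; [−sonorant, −labial] alone would also admit /s, ts, c, t/; [−sonorant, +voice] alone would also admit /β/; and checking the remaining two-feature bundles turns up none with this extension.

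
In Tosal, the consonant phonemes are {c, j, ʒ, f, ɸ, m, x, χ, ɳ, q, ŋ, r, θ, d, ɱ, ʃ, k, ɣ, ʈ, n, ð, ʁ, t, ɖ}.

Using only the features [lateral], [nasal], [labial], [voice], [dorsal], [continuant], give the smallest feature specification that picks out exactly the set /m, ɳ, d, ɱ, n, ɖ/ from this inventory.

Every target segment is [+voice], [−continuant], [−dorsal]; each remaining inventory member fails at least one of these. Each conjunct is needed — [−continuant, −dorsal] alone would also admit /ʈ, t/; [+voice, −dorsal] alone would also admit /ʒ, r, ð/; [+voice, −continuant] alone would also admit /ŋ/ — and no other combination of two listed features has exactly this extension, so three is the minimum.

[+voice, −continuant, −dorsal]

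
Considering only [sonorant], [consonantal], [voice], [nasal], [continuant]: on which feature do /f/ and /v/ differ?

The two segments share [−sonorant], [+consonantal], [−nasal], [+continuant]. The only feature from the list on which they differ: /f/ is [−voice] while /v/ is [+voice].

[voice]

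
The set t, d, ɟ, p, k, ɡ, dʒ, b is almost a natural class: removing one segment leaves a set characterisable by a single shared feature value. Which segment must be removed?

[delayed release] (equivalently [strident]) groups all but one: /k, ɡ, ɟ, t, p, b, d/ share [-delayed release] while /dʒ/ (voiced postalveolar affricate) alone is [+delayed release]. Removing any other segment would not leave a single-feature class that excludes it.

dʒ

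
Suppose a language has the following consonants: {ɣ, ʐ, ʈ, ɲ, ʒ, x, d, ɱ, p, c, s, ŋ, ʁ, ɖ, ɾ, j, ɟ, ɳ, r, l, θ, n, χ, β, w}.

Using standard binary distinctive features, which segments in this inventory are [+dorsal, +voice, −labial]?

Eliminate segments failing any feature: /ʐ, ʈ, ʒ, d, ɱ, p, s, ɖ, ɾ, ɳ, r, l, θ, n, β/ are [−dorsal]; /x, c, χ/ are [−voice]; /w/ is [+labial]. The remaining /ɣ, ɲ, ŋ, ʁ, j, ɟ/ satisfy [+dorsal], [+voice], [−labial].

ɣ, ɲ, ŋ, ʁ, j, ɟ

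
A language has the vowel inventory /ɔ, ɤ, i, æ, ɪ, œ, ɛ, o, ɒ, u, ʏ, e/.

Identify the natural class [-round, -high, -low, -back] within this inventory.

ɛ, e

Checking each segment against [-round], [-high], [-low], [-back]: /ɛ/ (mid front unrounded lax vowel), /e/ (mid front unrounded tense vowel) satisfy every feature; every other segment in the inventory fails at least one.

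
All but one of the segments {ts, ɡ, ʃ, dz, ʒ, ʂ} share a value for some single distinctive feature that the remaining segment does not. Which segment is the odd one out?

/ʒ, ʂ, ʃ, dz, ts/ are all [+strident], but /ɡ/ (voiced velar stop) is [−strident]. No other single segment can be removed to leave a set sharing one feature value that the removed segment lacks, so /ɡ/ is the odd one out.

ɡ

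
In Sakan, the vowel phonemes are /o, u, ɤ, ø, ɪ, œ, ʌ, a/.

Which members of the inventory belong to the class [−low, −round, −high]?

Among the inventory, the [−low] segments are /o, u, ɤ, ø, ɪ, œ, ʌ/.
Intersecting with [−round] gives /ɤ, ɪ, ʌ/.
Then [−high] leaves /ɤ, ʌ/.

ɤ, ʌ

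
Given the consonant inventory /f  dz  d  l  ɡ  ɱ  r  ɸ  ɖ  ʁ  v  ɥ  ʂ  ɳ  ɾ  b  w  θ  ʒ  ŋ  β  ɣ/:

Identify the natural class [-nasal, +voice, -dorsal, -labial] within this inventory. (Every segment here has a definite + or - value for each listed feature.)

dz, d, l, r, ɖ, ɾ, ʒ

Eliminate segments failing any feature: /f, ɸ, ʂ, θ/ are [-voice]; /ɡ, ʁ, ɥ, w, ɣ/ are [+dorsal]; /ɱ, ɳ, ŋ/ are [+nasal]; /v, b, β/ are [+labial]. The remaining /dz, d, l, r, ɖ, ɾ, ʒ/ satisfy [-nasal], [+voice], [-dorsal], [-labial].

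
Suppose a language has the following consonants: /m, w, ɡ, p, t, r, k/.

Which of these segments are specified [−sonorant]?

ɡ, p, t, k

The [−sonorant] segments here are /ɡ, p, t, k/; the remaining /m, w, r/ are [+sonorant].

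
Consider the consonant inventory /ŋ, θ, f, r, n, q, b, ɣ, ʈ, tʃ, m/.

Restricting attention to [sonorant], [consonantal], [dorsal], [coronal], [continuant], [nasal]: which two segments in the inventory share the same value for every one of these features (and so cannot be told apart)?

ʈ, tʃ

Both /ʈ/ and /tʃ/ are [-sonorant], [+consonantal], [-dorsal], [+coronal], [-continuant], [-nasal]. Since the list omits [strident], [delayed release] and [distributed] — which do distinguish the voiceless retroflex stop from the voiceless postalveolar affricate — this pair collapses; all other pairs remain distinct.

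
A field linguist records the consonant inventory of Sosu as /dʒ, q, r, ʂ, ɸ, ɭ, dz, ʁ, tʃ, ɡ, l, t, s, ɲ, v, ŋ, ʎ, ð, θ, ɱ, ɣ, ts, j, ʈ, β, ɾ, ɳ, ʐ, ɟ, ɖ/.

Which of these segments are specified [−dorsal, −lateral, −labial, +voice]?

dʒ, r, dz, ð, ɾ, ɳ, ʐ, ɖ

Eliminate segments failing any feature: /q, ʁ, ɡ, ɲ, ŋ, ʎ, ɣ, j, ɟ/ are [+dorsal]; /ʂ, tʃ, t, s, θ, ts, ʈ/ are [−voice]; /ɸ, v, ɱ, β/ are [+labial]; /ɭ, l/ are [+lateral]. The remaining /dʒ, r, dz, ð, ɾ, ɳ, ʐ, ɖ/ satisfy [−dorsal], [−lateral], [−labial], [+voice].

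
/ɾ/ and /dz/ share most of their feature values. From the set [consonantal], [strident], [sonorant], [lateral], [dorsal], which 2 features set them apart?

/ɾ/ is the alveolar tap and /dz/ is the voiced alveolar affricate. Both are [+consonantal], [−lateral], [−dorsal]. /ɾ/ is [+sonorant] while /dz/ is [−sonorant]; /ɾ/ is [−strident] while /dz/ is [+strident], so the distinguishing features are [sonorant], [strident].

[sonorant], [strident]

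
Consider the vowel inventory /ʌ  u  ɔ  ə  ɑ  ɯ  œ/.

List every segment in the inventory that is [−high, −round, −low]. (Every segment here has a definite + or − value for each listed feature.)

First, the [−high] segments are /ʌ, ɔ, ə, ɑ, œ/.
Of those, [−round] gives /ʌ, ə, ɑ/.
Among these, [−low] leaves /ʌ, ə/.

ʌ, ə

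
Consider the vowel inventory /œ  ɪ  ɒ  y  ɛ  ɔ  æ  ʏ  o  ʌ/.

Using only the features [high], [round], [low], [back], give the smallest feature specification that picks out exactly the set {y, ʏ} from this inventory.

The class [+high], [+round] has exactly /y, ʏ/ as its extension in this inventory. No smaller conjunction from the listed features achieves this: [+round] alone would also admit /œ, ɒ, ɔ, o/; [+high] alone would also admit /ɪ/; and checking the remaining single features turns up none with this extension.

[+high, +round]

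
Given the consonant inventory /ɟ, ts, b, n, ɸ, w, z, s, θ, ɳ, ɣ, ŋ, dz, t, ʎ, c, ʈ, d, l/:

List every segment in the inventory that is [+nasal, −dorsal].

n, ɳ

First, the [+nasal] segments are /n, ɳ, ŋ/.
Of those, [−dorsal] leaves /n, ɳ/.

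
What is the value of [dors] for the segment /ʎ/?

/ʎ/ is the palatal lateral approximant, hence [+dorsal].

[+dorsal]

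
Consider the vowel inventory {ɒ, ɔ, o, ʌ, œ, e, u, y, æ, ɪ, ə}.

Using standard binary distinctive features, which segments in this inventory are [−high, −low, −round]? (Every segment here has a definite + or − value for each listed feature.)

Checking each segment against [−high], [−low], [−round]: /ʌ/ (mid back unrounded lax vowel), /e/ (mid front unrounded tense vowel), /ə/ (mid central vowel (schwa)) satisfy every feature; every other segment in the inventory fails at least one.

ʌ, e, ə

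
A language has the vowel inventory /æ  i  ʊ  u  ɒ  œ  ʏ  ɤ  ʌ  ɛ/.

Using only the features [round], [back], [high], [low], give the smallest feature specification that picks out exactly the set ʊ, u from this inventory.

/ʊ, u/ are all [+high], [+back], and no other segment in the inventory matches both values. Dropping any one of them over-generates: [+back] alone would also admit /ɒ, ɤ, ʌ/; [+high] alone would also admit /i, ʏ/. No other single listed feature picks out exactly this set either, so fewer than two features will not do.

[+high, +back]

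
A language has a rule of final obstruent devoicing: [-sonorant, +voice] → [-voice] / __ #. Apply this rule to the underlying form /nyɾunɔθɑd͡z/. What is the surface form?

Only the final segment /d͡z/ is both word-final and matches the structural description. It is a voiced alveolar affricate, so [-sonorant, +voice] holds; changing it to [-voice] with all other features held fixed yields /t͡s/ (voiceless alveolar affricate). No other segment meets both the structural description and the environment, so the output is [nyɾunɔθɑt͡s].

[nyɾunɔθɑt͡s]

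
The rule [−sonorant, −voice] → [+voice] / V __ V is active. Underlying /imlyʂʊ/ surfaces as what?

[imlyʐʊ]

Only /ʂ/ occurs between two vowels (/y/ __ /ʊ/) and matches the structural description. It is a voiceless retroflex fricative, so [−sonorant, −voice] holds; changing it to [+voice] with all other features held fixed yields /ʐ/ (voiced retroflex fricative). No other segment meets both the structural description and the environment, so the output is [imlyʐʊ].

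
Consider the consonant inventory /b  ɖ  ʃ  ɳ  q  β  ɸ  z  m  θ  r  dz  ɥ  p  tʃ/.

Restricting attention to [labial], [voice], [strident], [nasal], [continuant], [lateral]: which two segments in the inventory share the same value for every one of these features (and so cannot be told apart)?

ɥ, β

Both /ɥ/ and /β/ are [+labial], [+voice], [−strident], [−nasal], [+continuant], [−lateral]. Since the list omits [sonorant], [round] and [dorsal] — which do distinguish the labial-palatal glide from the voiced bilabial fricative — this pair collapses; all other pairs remain distinct.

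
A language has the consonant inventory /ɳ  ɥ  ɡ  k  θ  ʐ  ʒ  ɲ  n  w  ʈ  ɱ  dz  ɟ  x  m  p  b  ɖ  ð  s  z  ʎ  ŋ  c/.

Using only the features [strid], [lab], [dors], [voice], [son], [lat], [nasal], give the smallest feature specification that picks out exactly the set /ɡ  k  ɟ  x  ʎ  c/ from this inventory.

[−nasal, −lab, +dors]

Every target segment is [−nasal], [−labial], [+dorsal]; each remaining inventory member fails at least one of these. Each conjunct is needed — [−labial, +dorsal] alone would also admit /ɲ, ŋ/; [−nasal, +dorsal] alone would also admit /ɥ, w/; [−nasal, −labial] alone would also admit /θ, ʐ, ʒ, ʈ, …/ — and no other combination of two listed features has exactly this extension, so three is the minimum.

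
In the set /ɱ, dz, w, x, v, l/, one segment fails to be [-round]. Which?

w

/w/ is the labial-velar glide, which is [+round]; the rest — /l, dz, x, v, ɱ/ — are [-round].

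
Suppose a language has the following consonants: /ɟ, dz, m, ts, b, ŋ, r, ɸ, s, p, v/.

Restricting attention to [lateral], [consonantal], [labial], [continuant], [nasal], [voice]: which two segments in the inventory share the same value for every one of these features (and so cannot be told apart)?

Both /dz/ and /ɟ/ are [-lateral], [+consonantal], [-labial], [-continuant], [-nasal], [+voice]. Since the list omits [strident], [delayed release] and [dorsal] — which do distinguish the voiced alveolar affricate from the voiced palatal stop — this pair collapses; all other pairs remain distinct.

dz, ɟ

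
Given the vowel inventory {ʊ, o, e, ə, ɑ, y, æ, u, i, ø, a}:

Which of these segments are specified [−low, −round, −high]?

e, ə

Checking each segment against [−low], [−round], [−high]: /e/ (mid front unrounded tense vowel), /ə/ (mid central vowel (schwa)) satisfy every feature; every other segment in the inventory fails at least one.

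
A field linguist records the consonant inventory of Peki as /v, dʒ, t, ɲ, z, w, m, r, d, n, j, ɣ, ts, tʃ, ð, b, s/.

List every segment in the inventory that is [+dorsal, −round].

ɲ, j, ɣ

Checking each segment against [+dorsal], [−round]: /ɲ/ (palatal nasal), /j/ (palatal glide), /ɣ/ (voiced velar fricative) satisfy every feature; every other segment in the inventory fails at least one.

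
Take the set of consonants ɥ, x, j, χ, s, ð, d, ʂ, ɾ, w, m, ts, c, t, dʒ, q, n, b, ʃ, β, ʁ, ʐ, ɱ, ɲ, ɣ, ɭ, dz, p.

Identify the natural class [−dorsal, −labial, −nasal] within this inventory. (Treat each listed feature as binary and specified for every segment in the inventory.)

The [−dorsal] segments are /s, ð, d, ʂ, ɾ, m, ts, t, dʒ, n, b, ʃ, β, ʐ, ɱ, ɭ, dz, p/.
Of those, [−labial] gives /s, ð, d, ʂ, ɾ, ts, t, dʒ, n, ʃ, ʐ, ɭ, dz/.
Among these, [−nasal] leaves /s, ð, d, ʂ, ɾ, ts, t, dʒ, ʃ, ʐ, ɭ, dz/.

s, ð, d, ʂ, ɾ, ts, t, dʒ, ʃ, ʐ, ɭ, dz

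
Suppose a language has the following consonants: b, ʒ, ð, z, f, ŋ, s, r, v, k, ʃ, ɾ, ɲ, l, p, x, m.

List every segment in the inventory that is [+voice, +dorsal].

ŋ, ɲ

Checking each segment against [+voice], [+dorsal]: /ŋ/ (velar nasal), /ɲ/ (palatal nasal) satisfy every feature; every other segment in the inventory fails at least one.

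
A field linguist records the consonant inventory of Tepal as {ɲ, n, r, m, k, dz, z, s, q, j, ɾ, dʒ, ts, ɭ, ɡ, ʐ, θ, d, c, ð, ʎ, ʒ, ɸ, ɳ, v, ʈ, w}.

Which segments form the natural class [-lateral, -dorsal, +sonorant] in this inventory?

Checking each segment against [-lateral], [-dorsal], [+sonorant]: /n/ (alveolar nasal), /r/ (alveolar trill), /m/ (bilabial nasal), /ɾ/ (alveolar tap), /ɳ/ (retroflex nasal) satisfy every feature; every other segment in the inventory fails at least one.

n, r, m, ɾ, ɳ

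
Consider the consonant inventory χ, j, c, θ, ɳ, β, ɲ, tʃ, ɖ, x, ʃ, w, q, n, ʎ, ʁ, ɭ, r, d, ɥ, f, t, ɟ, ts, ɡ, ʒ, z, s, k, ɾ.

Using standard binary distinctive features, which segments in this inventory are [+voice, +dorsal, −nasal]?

Checking each segment against [+voice], [+dorsal], [−nasal]: /j/ (palatal glide), /w/ (labial-velar glide), /ʎ/ (palatal lateral approximant), /ʁ/ (voiced uvular fricative), /ɥ/ (labial-palatal glide), /ɟ/ (voiced palatal stop), among others, satisfy every feature; every other segment in the inventory fails at least one.

j, w, ʎ, ʁ, ɥ, ɟ, ɡ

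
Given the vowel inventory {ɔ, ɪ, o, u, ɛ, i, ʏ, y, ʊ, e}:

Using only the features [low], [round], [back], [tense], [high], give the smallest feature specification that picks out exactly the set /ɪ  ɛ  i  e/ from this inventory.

[-round]

Every target segment is [-round] and no other inventory member is, so one feature is enough.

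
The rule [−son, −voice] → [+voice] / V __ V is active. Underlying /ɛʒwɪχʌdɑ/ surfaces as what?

/χ/ satisfies [−son, −voice] and sits in V __ V. The [+voice] counterpart of the voiceless uvular fricative is /ʁ/. Other segments in /ɛʒwɪχʌdɑ/ either fail the structural description or are not in the environment, so the surface form is [ɛʒwɪʁʌdɑ].

[ɛʒwɪʁʌdɑ]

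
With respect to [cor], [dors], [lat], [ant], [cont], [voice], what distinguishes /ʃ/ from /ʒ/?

The two segments share [+coronal], [-dorsal], [-lateral], [-anterior], [+continuant]. The only feature from the list on which they differ: /ʃ/ is [-voice] while /ʒ/ is [+voice].

[voice]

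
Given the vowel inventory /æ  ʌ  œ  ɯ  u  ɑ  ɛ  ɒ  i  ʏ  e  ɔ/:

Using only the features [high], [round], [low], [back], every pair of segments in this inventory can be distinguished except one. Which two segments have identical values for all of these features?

e, ɛ

/e/ (mid front unrounded tense vowel) and /ɛ/ (mid front unrounded lax vowel) are both [-high], [-round], [-low], [-back], so none of the listed features separates them. (They do differ in [tense], which is not among the given features.) Every other pair in the inventory differs on at least one listed feature.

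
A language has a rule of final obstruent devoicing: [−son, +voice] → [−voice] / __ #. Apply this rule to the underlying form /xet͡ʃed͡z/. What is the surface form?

Only the final segment /d͡z/ is both word-final and matches the structural description. It is a voiced alveolar affricate, so [−son, +voice] holds; changing it to [−voice] with all other features held fixed yields /t͡s/ (voiceless alveolar affricate). No other segment meets both the structural description and the environment, so the output is [xet͡ʃet͡s].

[xet͡ʃet͡s]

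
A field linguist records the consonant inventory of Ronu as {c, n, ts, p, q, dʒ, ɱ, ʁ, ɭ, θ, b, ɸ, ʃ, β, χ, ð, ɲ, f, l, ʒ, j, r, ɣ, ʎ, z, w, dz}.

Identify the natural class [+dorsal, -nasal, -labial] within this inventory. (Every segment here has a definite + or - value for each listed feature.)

c, q, ʁ, χ, j, ɣ, ʎ

Eliminate segments failing any feature: /n, ts, p, dʒ, ɱ, ɭ, θ, b, ɸ, ʃ, β, ð, f, l, ʒ, r, z, dz/ are [-dorsal]; /ɲ/ is [+nasal]; /w/ is [+labial]. The remaining /c, q, ʁ, χ, j, ɣ, ʎ/ satisfy [+dorsal], [-nasal], [-labial].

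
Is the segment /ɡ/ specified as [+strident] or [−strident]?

/ɡ/ is the voiced velar stop, hence [−strident].

[−strident]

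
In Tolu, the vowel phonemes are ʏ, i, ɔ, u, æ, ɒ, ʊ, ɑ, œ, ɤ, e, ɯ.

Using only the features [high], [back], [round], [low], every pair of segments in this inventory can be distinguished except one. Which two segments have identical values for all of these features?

Both /u/ and /ʊ/ are [+high], [+back], [+round], [−low]. Since the list omits [tense] — which does distinguish the high back rounded tense vowel from the high back rounded lax vowel — this pair collapses; all other pairs remain distinct.

u, ʊ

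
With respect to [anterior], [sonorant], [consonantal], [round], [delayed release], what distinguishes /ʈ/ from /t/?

[anterior]

/ʈ/ (voiceless retroflex stop) and /t/ (voiceless alveolar stop) agree on [-sonorant], [+consonantal], [-round], [-delayed release]. They differ on [anterior] (/ʈ/ [-], /t/ [+]).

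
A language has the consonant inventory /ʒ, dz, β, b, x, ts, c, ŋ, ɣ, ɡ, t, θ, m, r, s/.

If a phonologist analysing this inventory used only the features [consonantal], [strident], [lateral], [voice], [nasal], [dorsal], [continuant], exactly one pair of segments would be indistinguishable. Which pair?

Both /r/ and /β/ are [+consonantal], [-strident], [-lateral], [+voice], [-nasal], [-dorsal], [+continuant]. Since the list omits [sonorant], [labial] and [coronal] — which do distinguish the alveolar trill from the voiced bilabial fricative — this pair collapses; all other pairs remain distinct.

r, β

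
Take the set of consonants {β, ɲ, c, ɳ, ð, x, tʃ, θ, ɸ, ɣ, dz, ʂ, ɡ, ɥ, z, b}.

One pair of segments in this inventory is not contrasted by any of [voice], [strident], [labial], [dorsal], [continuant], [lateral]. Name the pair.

/ɲ/ (palatal nasal) and /ɡ/ (voiced velar stop) are both [+voice], [-strident], [-labial], [+dorsal], [-continuant], [-lateral], so none of the listed features separates them. (They do differ in [sonorant], [nasal] and [back], which are not among the given features.) Every other pair in the inventory differs on at least one listed feature.

ɲ, ɡ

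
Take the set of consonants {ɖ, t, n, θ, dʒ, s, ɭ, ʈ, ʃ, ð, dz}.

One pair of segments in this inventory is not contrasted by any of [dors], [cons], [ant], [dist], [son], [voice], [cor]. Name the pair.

t, s

Both /t/ and /s/ are [−dorsal], [+consonantal], [+anterior], [−distributed], [−sonorant], [−voice], [+coronal]. Since the list omits [continuant] and [strident] — which do distinguish the voiceless alveolar stop from the voiceless alveolar fricative — this pair collapses; all other pairs remain distinct.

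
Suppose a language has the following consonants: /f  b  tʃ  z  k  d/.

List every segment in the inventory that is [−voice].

f, tʃ, k

The [−voice] segments here are /f, tʃ, k/; the remaining /b, z, d/ are [+voice].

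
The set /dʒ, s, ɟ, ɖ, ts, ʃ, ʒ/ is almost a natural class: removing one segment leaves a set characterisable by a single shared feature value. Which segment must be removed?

[dorsal] groups all but one: /ɖ, dʒ, ts, ʒ, s, ʃ/ share [−dorsal] while /ɟ/ (voiced palatal stop) alone is [+dorsal]. Removing any other segment would not leave a single-feature class that excludes it.

ɟ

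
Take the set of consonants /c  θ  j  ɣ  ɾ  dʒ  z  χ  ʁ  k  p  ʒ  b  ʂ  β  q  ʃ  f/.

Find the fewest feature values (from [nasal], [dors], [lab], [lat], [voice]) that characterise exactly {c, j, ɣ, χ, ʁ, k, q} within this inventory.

[+dors]

The target set is precisely the extension of [+dorsal] in this inventory.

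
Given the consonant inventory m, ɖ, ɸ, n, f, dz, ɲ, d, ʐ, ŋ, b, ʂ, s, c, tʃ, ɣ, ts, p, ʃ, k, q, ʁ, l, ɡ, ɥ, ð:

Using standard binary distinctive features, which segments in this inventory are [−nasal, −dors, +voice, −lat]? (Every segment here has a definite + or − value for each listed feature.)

Eliminate segments failing any feature: /m, n, ɲ, ŋ/ are [+nasal]; /ɸ, f, ʂ, s, tʃ, ts, p, ʃ/ are [−voice]; /c, ɣ, k, q, ʁ, ɡ, ɥ/ are [+dorsal]; /l/ is [+lateral]. The remaining /ɖ, dz, d, ʐ, b, ð/ satisfy [−nasal], [−dorsal], [+voice], [−lateral].

ɖ, dz, d, ʐ, b, ð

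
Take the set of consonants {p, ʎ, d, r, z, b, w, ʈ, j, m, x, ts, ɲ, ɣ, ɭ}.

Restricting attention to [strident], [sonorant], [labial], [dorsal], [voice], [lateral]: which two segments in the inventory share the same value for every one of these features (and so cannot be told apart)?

ɲ, j

Both /ɲ/ and /j/ are [-strident], [+sonorant], [-labial], [+dorsal], [+voice], [-lateral]. Since the list omits [nasal] and [continuant] — which do distinguish the palatal nasal from the palatal glide — this pair collapses; all other pairs remain distinct.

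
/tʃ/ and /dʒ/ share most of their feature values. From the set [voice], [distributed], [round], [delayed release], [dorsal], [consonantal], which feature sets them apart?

/tʃ/ is the voiceless postalveolar affricate and /dʒ/ is the voiced postalveolar affricate. Both are [+distributed], [−round], [+delayed release], [−dorsal], [+consonantal]. /tʃ/ is [−voice] while /dʒ/ is [+voice], so the distinguishing feature is [voice].

[voice]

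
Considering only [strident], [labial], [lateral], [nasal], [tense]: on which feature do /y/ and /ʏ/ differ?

The two segments share [-strident], [+labial], [-lateral], [-nasal]. The only feature from the list on which they differ: /y/ is [+tense] while /ʏ/ is [-tense].

[tense]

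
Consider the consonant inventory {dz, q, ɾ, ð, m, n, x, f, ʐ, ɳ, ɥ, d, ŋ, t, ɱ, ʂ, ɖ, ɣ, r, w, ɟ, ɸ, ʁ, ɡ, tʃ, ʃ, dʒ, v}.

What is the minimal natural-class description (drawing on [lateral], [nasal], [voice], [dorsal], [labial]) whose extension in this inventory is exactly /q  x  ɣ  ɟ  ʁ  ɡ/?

The class [-nasal], [-labial], [+dorsal] has exactly /q, x, ɣ, ɟ, ʁ, ɡ/ as its extension in this inventory. No smaller conjunction from the listed features achieves this: [-labial, +dorsal] alone would also admit /ŋ/; [-nasal, +dorsal] alone would also admit /ɥ, w/; [-nasal, -labial] alone would also admit /dz, ɾ, ð, ʐ, …/; and checking the remaining two-feature bundles turns up none with this extension.

[-nasal, -labial, +dorsal]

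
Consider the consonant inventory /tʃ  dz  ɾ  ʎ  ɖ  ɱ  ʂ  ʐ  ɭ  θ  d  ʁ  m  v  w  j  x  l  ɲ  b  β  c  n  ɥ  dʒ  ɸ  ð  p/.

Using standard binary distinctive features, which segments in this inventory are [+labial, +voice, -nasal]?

Checking each segment against [+labial], [+voice], [-nasal]: /v/ (voiced labiodental fricative), /w/ (labial-velar glide), /b/ (voiced bilabial stop), /β/ (voiced bilabial fricative), /ɥ/ (labial-palatal glide) satisfy every feature; every other segment in the inventory fails at least one.

v, w, b, β, ɥ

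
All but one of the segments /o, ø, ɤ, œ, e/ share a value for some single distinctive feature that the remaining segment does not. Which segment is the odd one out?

œ

[tense] groups all but one: /ø, e, ɤ, o/ share [+tense] while /œ/ (mid front rounded lax vowel) alone is [-tense]. Removing any other segment would not leave a single-feature class that excludes it.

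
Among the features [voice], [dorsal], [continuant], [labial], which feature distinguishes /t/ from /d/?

/t/ (voiceless alveolar stop) and /d/ (voiced alveolar stop) agree on [−dorsal], [−continuant], [−labial]. They differ on [voice] (/t/ [−], /d/ [+]).

[voice]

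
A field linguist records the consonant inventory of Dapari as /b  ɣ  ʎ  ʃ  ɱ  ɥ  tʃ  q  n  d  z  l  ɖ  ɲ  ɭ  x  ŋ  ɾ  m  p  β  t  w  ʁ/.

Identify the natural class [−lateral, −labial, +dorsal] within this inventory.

Checking each segment against [−lateral], [−labial], [+dorsal]: /ɣ/ (voiced velar fricative), /q/ (voiceless uvular stop), /ɲ/ (palatal nasal), /x/ (voiceless velar fricative), /ŋ/ (velar nasal), /ʁ/ (voiced uvular fricative) satisfy every feature; every other segment in the inventory fails at least one.

ɣ, q, ɲ, x, ŋ, ʁ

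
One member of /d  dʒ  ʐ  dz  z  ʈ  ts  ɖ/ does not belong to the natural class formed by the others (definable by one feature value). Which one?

/ʈ, ɖ, d, dz, z, ʐ, ts/ are all [−distributed], but /dʒ/ (voiced postalveolar affricate) is [+distributed]. No other single segment can be removed to leave a set sharing one feature value that the removed segment lacks, so /dʒ/ is the odd one out.

dʒ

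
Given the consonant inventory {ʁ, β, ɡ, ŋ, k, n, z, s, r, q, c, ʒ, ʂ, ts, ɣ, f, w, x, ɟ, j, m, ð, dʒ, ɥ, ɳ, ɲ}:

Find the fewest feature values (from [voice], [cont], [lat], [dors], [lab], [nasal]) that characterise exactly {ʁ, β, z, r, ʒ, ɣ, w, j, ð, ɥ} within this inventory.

[+voice, +cont]

Every target segment is [+voice], [+continuant]; each remaining inventory member fails at least one of these. Each conjunct is needed — [+continuant] alone would also admit /s, ʂ, f, x/; [+voice] alone would also admit /ɡ, ŋ, n, ɟ, …/ — and no other single listed feature has exactly this extension, so two is the minimum.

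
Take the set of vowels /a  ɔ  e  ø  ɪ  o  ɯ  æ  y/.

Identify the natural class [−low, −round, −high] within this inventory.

Among the inventory, the [−low] segments are /ɔ, e, ø, ɪ, o, ɯ, y/.
Intersecting with [−round] gives /e, ɪ, ɯ/.
Then [−high] leaves /e/.

e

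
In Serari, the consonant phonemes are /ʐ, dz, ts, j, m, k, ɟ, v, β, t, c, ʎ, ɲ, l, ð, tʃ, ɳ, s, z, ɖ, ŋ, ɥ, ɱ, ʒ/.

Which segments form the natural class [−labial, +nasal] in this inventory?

Checking each segment against [−labial], [+nasal]: /ɲ/ (palatal nasal), /ɳ/ (retroflex nasal), /ŋ/ (velar nasal) satisfy every feature; every other segment in the inventory fails at least one.

ɲ, ɳ, ŋ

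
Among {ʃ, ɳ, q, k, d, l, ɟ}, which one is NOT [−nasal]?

/d, l, k, q, ɟ, ʃ/ are all [−nasal]; /ɳ/ (retroflex nasal) is [+nasal].

ɳ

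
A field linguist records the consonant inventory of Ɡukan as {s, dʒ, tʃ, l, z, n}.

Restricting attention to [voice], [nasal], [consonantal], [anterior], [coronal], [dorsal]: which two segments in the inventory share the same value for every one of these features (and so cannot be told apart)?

/l/ (alveolar lateral approximant) and /z/ (voiced alveolar fricative) are both [+voice], [-nasal], [+consonantal], [+anterior], [+coronal], [-dorsal], so none of the listed features separates them. (They do differ in [sonorant], [lateral] and [strident], which are not among the given features.) Every other pair in the inventory differs on at least one listed feature.

l, z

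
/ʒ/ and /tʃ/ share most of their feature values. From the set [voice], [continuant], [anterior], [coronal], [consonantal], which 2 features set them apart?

[voice], [continuant]

/ʒ/ is the voiced postalveolar fricative and /tʃ/ is the voiceless postalveolar affricate. Both are [-anterior], [+coronal], [+consonantal]. /ʒ/ is [+voice] while /tʃ/ is [-voice]; /ʒ/ is [+continuant] while /tʃ/ is [-continuant], so the distinguishing features are [voice], [continuant].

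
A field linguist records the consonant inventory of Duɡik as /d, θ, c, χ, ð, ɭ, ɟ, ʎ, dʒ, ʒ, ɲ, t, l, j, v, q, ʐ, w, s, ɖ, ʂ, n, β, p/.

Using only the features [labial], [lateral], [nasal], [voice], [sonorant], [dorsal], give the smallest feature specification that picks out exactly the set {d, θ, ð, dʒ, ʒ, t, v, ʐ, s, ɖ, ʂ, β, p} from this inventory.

Every target segment is [-sonorant], [-dorsal]; each remaining inventory member fails at least one of these. Each conjunct is needed — [-dorsal] alone would also admit /ɭ, l, n/; [-sonorant] alone would also admit /c, χ, ɟ, q/ — and no other single listed feature has exactly this extension, so two is the minimum.

[-sonorant, -dorsal]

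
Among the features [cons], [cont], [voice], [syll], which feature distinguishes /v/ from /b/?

The two segments share [+consonantal], [+voice], [-syllabic]. The only feature from the list on which they differ: /v/ is [+continuant] while /b/ is [-continuant].

[continuant]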